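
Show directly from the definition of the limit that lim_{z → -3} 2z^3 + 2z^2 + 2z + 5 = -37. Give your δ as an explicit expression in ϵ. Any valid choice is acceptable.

δ = min(1, ϵ/62)

Let ϵ > 0. We want δ > 0 such that 0 < |z + 3| < δ implies |(2z^3 + 2z^2 + 2z + 5) + 37| < ϵ.
(2z^3 + 2z^2 + 2z + 5) + 37 = 2z^3 + 2z^2 + 2z + 42 = (z + 3)(2z^2 - 4z + 14).
So |(2z^3 + 2z^2 + 2z + 5) + 37| = |z + 3|·|2z^2 - 4z + 14|.
Assume first that |z + 3| < 1, so |z| < 4. Then |2z^2 - 4z + 14| ≤ 2·4^2 + 4·4 + 14 = 62.
Hence |(2z^3 + 2z^2 + 2z + 5) + 37| ≤ 62|z + 3| < ϵ provided |z + 3| < ϵ/62.
Choosing δ = min(1, ϵ/62) ensures both conditions, hence |(2z^3 + 2z^2 + 2z + 5) + 37| < ϵ.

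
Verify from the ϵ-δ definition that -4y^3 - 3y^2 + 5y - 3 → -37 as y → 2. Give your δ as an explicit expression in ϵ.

δ = min(1, ϵ/86)

Fix ϵ > 0. We want δ > 0 such that 0 < |y − 2| < δ implies |(-4y^3 - 3y^2 + 5y - 3) + 37| < ϵ.
(-4y^3 - 3y^2 + 5y - 3) + 37 = -4y^3 - 3y^2 + 5y + 34 = (y − 2)(-4y^2 - 11y - 17).
So |(-4y^3 - 3y^2 + 5y - 3) + 37| = |y − 2|·|-4y^2 - 11y - 17|.
Assume first that |y − 2| < 1, so |y| < 3. Then |-4y^2 - 11y - 17| ≤ 4·3^2 + 11·3 + 17 = 86.
Hence |(-4y^3 - 3y^2 + 5y - 3) + 37| ≤ 86|y − 2| < ϵ provided |y − 2| < ϵ/86.
Take δ = min(1, ϵ/86). Then 0 < |y − 2| < δ gives both |y − 2| < 1 and |y − 2| < ϵ/86, so |(-4y^3 - 3y^2 + 5y - 3) + 37| < ϵ.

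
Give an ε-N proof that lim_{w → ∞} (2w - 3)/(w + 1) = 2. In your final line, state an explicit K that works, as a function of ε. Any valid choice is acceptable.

Let ε > 0. We seek K > 0 such that w > K implies |(2w - 3)/(w + 1) − 2| < ε.
(2w - 3)/(w + 1) − 2 = ((2w - 3) − 2(w + 1)) / ((w + 1)) = -5/((w + 1)).
For w > 0 we have w + 1 > w, so |(2w - 3)/(w + 1) − 2| = 5/((w + 1)) < 5/(w) = 5/w.
Thus |(2w - 3)/(w + 1) − 2| < ε whenever w > 5/ε.
Take K = 5/ε. If w > K then |(2w - 3)/(w + 1) − 2| < 5/w < ε.

K = 5/ε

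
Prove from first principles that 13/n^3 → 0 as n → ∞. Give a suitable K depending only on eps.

Fix eps > 0. For n ≥ 1, |13/n^3 − 0| = 13/n^3.
13/n^3 < eps ⇔ n^3 > 13/eps ⇔ n > (13/eps)^{1/3}.
Take K = (13/eps)^{1/3}. Then n > K implies 13/n^3 < eps.

K = (13/eps)^{1/3}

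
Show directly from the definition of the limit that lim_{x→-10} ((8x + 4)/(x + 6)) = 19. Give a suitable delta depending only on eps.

delta = min(2, (2/11)eps)

Fix eps > 0. We want delta > 0 with 0 < |x + 10| < delta ⇒ |(8x + 4)/(x + 6) − 19| < eps.
Combining over a common denominator, (8x + 4)/(x + 6) − 19 = [(8x + 4)·(-4) − (-76)·(x + 6)] / [(-4)·(x + 6)] = 44(x + 10) / ((-4)(x + 6)).
So |(8x + 4)/(x + 6) − 19| = 44|x + 10| / (4·|x + 6|).
Require delta ≤ 2, so |x + 6| ≥ |-4| − |x + 10| > 4 − 2 = 2.
Hence |(8x + 4)/(x + 6) − 19| < 44|x + 10|/(4·2) = (11/2)|x + 10|, which is < eps once |x + 10| < (2/11)eps.
Take delta = min(2, (2/11)eps). Then 0 < |x + 10| < delta forces both bounds, so |(8x + 4)/(x + 6) − 19| < eps.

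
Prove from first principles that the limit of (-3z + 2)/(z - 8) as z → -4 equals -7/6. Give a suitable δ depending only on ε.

δ = min(6, (36/11)ε)

Suppose ε > 0. We want δ > 0 with 0 < |z + 4| < δ ⇒ |(-3z + 2)/(z - 8) + 7/6| < ε.
Combining over a common denominator, (-3z + 2)/(z - 8) + 7/6 = [(-3z + 2)·(-12) − 14·(z - 8)] / [(-12)·(z - 8)] = 22(z + 4) / ((-12)(z - 8)).
So |(-3z + 2)/(z - 8) + 7/6| = 22|z + 4| / (12·|z − 8|).
Require δ ≤ 6, so |z − 8| ≥ |-12| − |z + 4| > 12 − 6 = 6.
Hence |(-3z + 2)/(z - 8) + 7/6| < 22|z + 4|/(12·6) = (11/36)|z + 4|, which is < ε once |z + 4| < (36/11)ε.
Take δ = min(6, (36/11)ε). Then 0 < |z + 4| < δ forces both bounds, so |(-3z + 2)/(z - 8) + 7/6| < ε.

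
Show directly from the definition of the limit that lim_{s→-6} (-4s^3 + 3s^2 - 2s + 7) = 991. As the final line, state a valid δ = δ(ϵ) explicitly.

Fix ϵ > 0. We want δ > 0 such that 0 < |s + 6| < δ implies |(-4s^3 + 3s^2 - 2s + 7) − 991| < ϵ.
(-4s^3 + 3s^2 - 2s + 7) − 991 = -4s^3 + 3s^2 - 2s - 984 = (s + 6)(-4s^2 + 27s - 164).
So |(-4s^3 + 3s^2 - 2s + 7) − 991| = |s + 6|·|-4s^2 + 27s - 164|.
Assume first that |s + 6| < 2, so |s| < 8. Then |-4s^2 + 27s - 164| ≤ 4·8^2 + 27·8 + 164 = 636.
Hence |(-4s^3 + 3s^2 - 2s + 7) − 991| ≤ 636|s + 6| < ϵ provided |s + 6| < ϵ/636.
Take δ = min(2, ϵ/636). Then 0 < |s + 6| < δ gives both |s + 6| < 2 and |s + 6| < ϵ/636, so |(-4s^3 + 3s^2 - 2s + 7) − 991| < ϵ.

δ = min(2, ϵ/636)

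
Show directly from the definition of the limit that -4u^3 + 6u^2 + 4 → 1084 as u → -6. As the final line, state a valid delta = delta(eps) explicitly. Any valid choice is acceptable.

Fix eps > 0. We want delta > 0 such that 0 < |u + 6| < delta implies |(-4u^3 + 6u^2 + 4) − 1084| < eps.
(-4u^3 + 6u^2 + 4) − 1084 = -4u^3 + 6u^2 - 1080 = (u + 6)(-4u^2 + 30u - 180).
So |(-4u^3 + 6u^2 + 4) − 1084| = |u + 6|·|-4u^2 + 30u - 180|.
Require delta ≤ 2. Then |u + 6| < 2 gives |u| < 8, and by the triangle inequality |-4u^2 + 30u - 180| ≤ 4·8^2 + 30·8 + 180 = 676.
Hence |(-4u^3 + 6u^2 + 4) − 1084| ≤ 676|u + 6| < eps provided |u + 6| < eps/676.
Choosing delta = min(2, eps/676) ensures both conditions, hence |(-4u^3 + 6u^2 + 4) − 1084| < eps.

delta = min(2, eps/676)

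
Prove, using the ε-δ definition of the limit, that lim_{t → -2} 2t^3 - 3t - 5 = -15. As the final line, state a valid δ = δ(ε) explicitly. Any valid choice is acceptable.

Let ε > 0 be given. We want δ > 0 such that 0 < |t + 2| < δ implies |(2t^3 - 3t - 5) + 15| < ε.
(2t^3 - 3t - 5) + 15 = 2t^3 - 3t + 10 = (t + 2)(2t^2 - 4t + 5).
So |(2t^3 - 3t - 5) + 15| = |t + 2|·|2t^2 - 4t + 5|.
Assume first that |t + 2| < 2, so |t| < 4. Then |2t^2 - 4t + 5| ≤ 2·4^2 + 4·4 + 5 = 53.
Hence |(2t^3 - 3t - 5) + 15| ≤ 53|t + 2| < ε provided |t + 2| < ε/53.
Take δ = min(2, ε/53). Then 0 < |t + 2| < δ gives both |t + 2| < 2 and |t + 2| < ε/53, so |(2t^3 - 3t - 5) + 15| < ε.

δ = min(2, ε/53)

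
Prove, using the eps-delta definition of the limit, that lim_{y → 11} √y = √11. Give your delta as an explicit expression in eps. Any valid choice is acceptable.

delta = min(11, √11·eps)

Let eps > 0. We want delta > 0 such that 0 < |y − 11| < delta implies |√y − √11| < eps.
Multiplying by the conjugate, |√y − √11| = |y − 11|/(√y + √11).
Restrict delta ≤ 11 so that |y − 11| < 11 forces y > 0, and then √y + √11 > √11.
Hence |√y − √11| < |y − 11|/√11, which is < eps once |y − 11| < √11·eps.
Take delta = min(11, √11·eps). If 0 < |y − 11| < delta then y > 0 and |√y − √11| < |y − 11|/√11 < eps.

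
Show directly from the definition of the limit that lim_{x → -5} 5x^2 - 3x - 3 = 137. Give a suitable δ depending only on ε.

δ = min(2, ε/63)

Let ε > 0. We want δ > 0 such that 0 < |x + 5| < δ implies |(5x^2 - 3x - 3) − 137| < ε.
(5x^2 - 3x - 3) − 137 = 5x^2 - 3x - 140 = (x + 5)(5x - 28).
So |(5x^2 - 3x - 3) − 137| = |x + 5|·|5x - 28|.
Assume first that |x + 5| < 2, so |x| < 7. Then |5x - 28| ≤ 5·7 + 28 = 63.
Hence |(5x^2 - 3x - 3) − 137| ≤ 63|x + 5| < ε provided |x + 5| < ε/63.
Take δ = min(2, ε/63). Then 0 < |x + 5| < δ gives both |x + 5| < 2 and |x + 5| < ε/63, so |(5x^2 - 3x - 3) − 137| < ε.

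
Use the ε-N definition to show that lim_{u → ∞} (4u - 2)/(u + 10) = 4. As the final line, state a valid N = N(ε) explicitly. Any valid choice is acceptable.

Let ε > 0. We seek N > 0 such that u > N implies |(4u - 2)/(u + 10) − 4| < ε.
(4u - 2)/(u + 10) − 4 = ((4u - 2) − 4(u + 10)) / ((u + 10)) = -42/((u + 10)).
For u > 0 we have u + 10 > u, so |(4u - 2)/(u + 10) − 4| = 42/((u + 10)) < 42/(u) = 42/u.
Thus |(4u - 2)/(u + 10) − 4| < ε whenever u > 42/ε.
Take N = 42/ε. If u > N then |(4u - 2)/(u + 10) − 4| < 42/u < ε.

N = 42/ε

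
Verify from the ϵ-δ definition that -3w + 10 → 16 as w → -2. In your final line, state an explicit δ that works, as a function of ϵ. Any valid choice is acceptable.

δ = ϵ/3

Fix ϵ > 0. We need δ > 0 so that 0 < |w + 2| < δ implies |(-3w + 10) − 16| < ϵ.
Since (-3w + 10) − 16 = -3(w + 2), we have |(-3w + 10) − 16| = 3|w + 2|.
So 3|w + 2| < ϵ exactly when |w + 2| < ϵ/3.
Take δ = ϵ/3. If 0 < |w + 2| < δ then |(-3w + 10) − 16| = 3|w + 2| < 3·(ϵ/3) = ϵ.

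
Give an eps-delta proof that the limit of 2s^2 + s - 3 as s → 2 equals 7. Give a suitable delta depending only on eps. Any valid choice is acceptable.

Fix eps > 0. We want delta > 0 such that 0 < |s − 2| < delta implies |(2s^2 + s - 3) − 7| < eps.
(2s^2 + s - 3) − 7 = 2s^2 + s - 10 = (s − 2)(2s + 5).
So |(2s^2 + s - 3) − 7| = |s − 2|·|2s + 5|.
Require delta ≤ 1. Then |s − 2| < 1 gives |s| < 3, and by the triangle inequality |2s + 5| ≤ 2·3 + 5 = 11.
Hence |(2s^2 + s - 3) − 7| ≤ 11|s − 2| < eps provided |s − 2| < eps/11.
Take delta = min(1, eps/11). Then 0 < |s − 2| < delta gives both |s − 2| < 1 and |s − 2| < eps/11, so |(2s^2 + s - 3) − 7| < eps.

delta = min(1, eps/11)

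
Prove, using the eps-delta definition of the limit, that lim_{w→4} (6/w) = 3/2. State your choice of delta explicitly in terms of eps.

delta = min(2, (4/3)eps)

Let eps > 0 be given. We seek delta > 0 such that 0 < |w − 4| < delta implies |6/w − (3/2)| < eps.
|6/w − (3/2)| = 6·|4 − w|/(4·|w|) = 6|w − 4|/(4|w|).
Restrict delta ≤ 2. Then |w − 4| < 2 gives |w| > 2, so 4|w| > 8.
Then |6/w − (3/2)| < 6|w − 4|/8, which is < eps when |w − 4| < (4/3)eps.
Take delta = min(2, (4/3)eps). Then 0 < |w − 4| < delta gives both |w − 4| < 2 and |w − 4| < (4/3)eps, so |6/w − (3/2)| < eps.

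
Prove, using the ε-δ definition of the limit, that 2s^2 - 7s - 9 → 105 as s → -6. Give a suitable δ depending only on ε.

Fix ε > 0. We want δ > 0 such that 0 < |s + 6| < δ implies |(2s^2 - 7s - 9) − 105| < ε.
(2s^2 - 7s - 9) − 105 = 2s^2 - 7s - 114 = (s + 6)(2s - 19).
So |(2s^2 - 7s - 9) − 105| = |s + 6|·|2s - 19|.
Assume first that |s + 6| < 1, so |s| < 7. Then |2s - 19| ≤ 2·7 + 19 = 33.
Hence |(2s^2 - 7s - 9) − 105| ≤ 33|s + 6| < ε provided |s + 6| < ε/33.
Choosing δ = min(1, ε/33) ensures both conditions, hence |(2s^2 - 7s - 9) − 105| < ε.

δ = min(1, ε/33)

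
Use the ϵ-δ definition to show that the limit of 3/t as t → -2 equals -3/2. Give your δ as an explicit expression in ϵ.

Let ϵ > 0. We seek δ > 0 such that 0 < |t + 2| < δ implies |3/t + 3/2| < ϵ.
|3/t + 3/2| = 3·|-2 − t|/(2·|t|) = 3|t + 2|/(2|t|).
Require δ ≤ 1 so that |t| > 2 − 1 = 1, hence 2|t| > 2.
Then |3/t + 3/2| < 3|t + 2|/2, which is < ϵ when |t + 2| < (2/3)ϵ.
Take δ = min(1, (2/3)ϵ). Then 0 < |t + 2| < δ gives both |t + 2| < 1 and |t + 2| < (2/3)ϵ, so |3/t + 3/2| < ϵ.

δ = min(1, (2/3)ϵ)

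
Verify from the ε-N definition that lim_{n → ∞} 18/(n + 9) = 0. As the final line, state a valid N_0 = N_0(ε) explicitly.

N_0 = 18/ε

Suppose ε > 0. For n ≥ 1, |18/(n + 9) − 0| = 18/(n + 9) ≤ 18/n.
We need 18/n < ε, i.e. n > 18/ε.
Take N_0 = 18/ε. If n > N_0 then |18/(n + 9)| ≤ 18/n < ε.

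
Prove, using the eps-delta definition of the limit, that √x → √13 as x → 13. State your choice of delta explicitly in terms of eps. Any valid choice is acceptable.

Suppose eps > 0. We want delta > 0 such that 0 < |x − 13| < delta implies |√x − √13| < eps.
Multiplying by the conjugate, |√x − √13| = |x − 13|/(√x + √13).
Restrict delta ≤ 13 so that |x − 13| < 13 forces x > 0, and then √x + √13 > √13.
Hence |√x − √13| < |x − 13|/√13, which is < eps once |x − 13| < √13·eps.
Take delta = min(13, √13·eps). If 0 < |x − 13| < delta then x > 0 and |√x − √13| < |x − 13|/√13 < eps.

delta = min(13, √13·eps)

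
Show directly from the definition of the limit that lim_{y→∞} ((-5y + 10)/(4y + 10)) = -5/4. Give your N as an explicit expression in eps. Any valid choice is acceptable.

Let eps > 0 be given. We seek N > 0 such that y > N implies |(-5y + 10)/(4y + 10) + 5/4| < eps.
(-5y + 10)/(4y + 10) + 5/4 = (4(-5y + 10) − (-5)(4y + 10)) / (4(4y + 10)) = 90/(4(4y + 10)).
For y > 0 we have 4y + 10 > 4y, so |(-5y + 10)/(4y + 10) + 5/4| = 90/(4(4y + 10)) < 90/(4·4y) = (45/8)/y.
Thus |(-5y + 10)/(4y + 10) + 5/4| < eps whenever y > (45/8)/eps.
Take N = (45/8)/eps. If y > N then |(-5y + 10)/(4y + 10) + 5/4| < (45/8)/y < eps.

N = (45/8)/eps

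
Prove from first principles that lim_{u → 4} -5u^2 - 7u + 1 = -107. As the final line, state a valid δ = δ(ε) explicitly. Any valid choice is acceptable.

Let ε > 0. We want δ > 0 such that 0 < |u − 4| < δ implies |(-5u^2 - 7u + 1) + 107| < ε.
(-5u^2 - 7u + 1) + 107 = -5u^2 - 7u + 108 = (u − 4)(-5u - 27).
So |(-5u^2 - 7u + 1) + 107| = |u − 4|·|-5u - 27|.
Assume first that |u − 4| < 1, so |u| < 5. Then |-5u - 27| ≤ 5·5 + 27 = 52.
Hence |(-5u^2 - 7u + 1) + 107| ≤ 52|u − 4| < ε provided |u − 4| < ε/52.
Take δ = min(1, ε/52). Then 0 < |u − 4| < δ gives both |u − 4| < 1 and |u − 4| < ε/52, so |(-5u^2 - 7u + 1) + 107| < ε.

δ = min(1, ε/52)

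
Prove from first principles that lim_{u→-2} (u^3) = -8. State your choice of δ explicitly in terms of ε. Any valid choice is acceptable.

δ = min(1, ε/19)

Suppose ε > 0. We seek δ > 0 with 0 < |u + 2| < δ ⇒ |u^3 + 8| < ε.
Factor: u^3 + 8 = (u + 2)(u^2 - 2u + 4), so |u^3 + 8| = |u + 2|·|u^2 - 2u + 4|.
Impose δ ≤ 1 so that |u| < 3; then |u^2 - 2u + 4| ≤ 19.
Hence |u^3 + 8| ≤ 19|u + 2|, which is < ε once |u + 2| < ε/19.
Take δ = min(1, ε/19). If 0 < |u + 2| < δ then both bounds hold and |u^3 + 8| ≤ 19|u + 2| < 19·(ε/19) = ε.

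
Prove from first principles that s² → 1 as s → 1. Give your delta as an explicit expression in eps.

Suppose eps > 0. We seek delta > 0 with 0 < |s − 1| < delta ⇒ |s² − 1| < eps.
Factor: s² − 1 = (s − 1)(s + 1), so |s² − 1| = |s − 1|·|s + 1|.
Impose delta ≤ 1 so that |s| < 2; then |s + 1| ≤ 3.
Hence |s² − 1| ≤ 3|s − 1|, which is < eps once |s − 1| < eps/3.
Take delta = min(1, eps/3). If 0 < |s − 1| < delta then both bounds hold and |s² − 1| ≤ 3|s − 1| < 3·(eps/3) = eps.

delta = min(1, eps/3)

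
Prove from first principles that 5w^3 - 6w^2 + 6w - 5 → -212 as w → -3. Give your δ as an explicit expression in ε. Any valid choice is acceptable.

Fix ε > 0. We want δ > 0 such that 0 < |w + 3| < δ implies |(5w^3 - 6w^2 + 6w - 5) + 212| < ε.
(5w^3 - 6w^2 + 6w - 5) + 212 = 5w^3 - 6w^2 + 6w + 207 = (w + 3)(5w^2 - 21w + 69).
So |(5w^3 - 6w^2 + 6w - 5) + 212| = |w + 3|·|5w^2 - 21w + 69|.
Require δ ≤ 1. Then |w + 3| < 1 gives |w| < 4, and by the triangle inequality |5w^2 - 21w + 69| ≤ 5·4^2 + 21·4 + 69 = 233.
Hence |(5w^3 - 6w^2 + 6w - 5) + 212| ≤ 233|w + 3| < ε provided |w + 3| < ε/233.
Choosing δ = min(1, ε/233) ensures both conditions, hence |(5w^3 - 6w^2 + 6w - 5) + 212| < ε.

δ = min(1, ε/233)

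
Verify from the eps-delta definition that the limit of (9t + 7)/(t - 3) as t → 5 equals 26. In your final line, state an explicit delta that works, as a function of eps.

delta = min(1, (1/17)eps)

Let eps > 0 be given. We want delta > 0 with 0 < |t − 5| < delta ⇒ |(9t + 7)/(t - 3) − 26| < eps.
Combining over a common denominator, (9t + 7)/(t - 3) − 26 = [(9t + 7)·2 − 52·(t - 3)] / [2·(t - 3)] = -34(t − 5) / (2(t - 3)).
So |(9t + 7)/(t - 3) − 26| = 34|t − 5| / (2·|t − 3|).
Restrict delta ≤ 1. Then |t − 5| < 1 gives |t − 3| = |(t − 5) + 2| ≥ 2 − 1 = 1.
Hence |(9t + 7)/(t - 3) − 26| < 34|t − 5|/(2·1) = 17|t − 5|, which is < eps once |t − 5| < (1/17)eps.
Take delta = min(1, (1/17)eps). Then 0 < |t − 5| < delta forces both bounds, so |(9t + 7)/(t - 3) − 26| < eps.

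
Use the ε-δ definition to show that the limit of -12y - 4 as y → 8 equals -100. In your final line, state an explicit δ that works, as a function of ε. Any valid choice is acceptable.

δ = ε/12

Suppose ε > 0. We need δ > 0 so that 0 < |y − 8| < δ implies |(-12y - 4) + 100| < ε.
Since (-12y - 4) + 100 = -12(y − 8), we have |(-12y - 4) + 100| = 12|y − 8|.
Thus it suffices that |y − 8| < ε/12.
Take δ = ε/12. If 0 < |y − 8| < δ then |(-12y - 4) + 100| = 12|y − 8| < 12·(ε/12) = ε.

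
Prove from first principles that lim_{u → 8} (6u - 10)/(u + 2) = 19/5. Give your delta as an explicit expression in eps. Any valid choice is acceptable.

delta = min(5, (25/11)eps)

Let eps > 0. We want delta > 0 with 0 < |u − 8| < delta ⇒ |(6u - 10)/(u + 2) − (19/5)| < eps.
Combining over a common denominator, (6u - 10)/(u + 2) − (19/5) = [(6u - 10)·10 − 38·(u + 2)] / [10·(u + 2)] = 22(u − 8) / (10(u + 2)).
So |(6u - 10)/(u + 2) − (19/5)| = 22|u − 8| / (10·|u + 2|).
Require delta ≤ 5, so |u + 2| ≥ |10| − |u − 8| > 10 − 5 = 5.
Hence |(6u - 10)/(u + 2) − (19/5)| < 22|u − 8|/(10·5) = (11/25)|u − 8|, which is < eps once |u − 8| < (25/11)eps.
Take delta = min(5, (25/11)eps). Then 0 < |u − 8| < delta forces both bounds, so |(6u - 10)/(u + 2) − (19/5)| < eps.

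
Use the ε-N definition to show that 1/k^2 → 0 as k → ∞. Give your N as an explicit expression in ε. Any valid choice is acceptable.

N = (1/ε)^{1/2}

Let ε > 0. For k ≥ 1, |1/k^2 − 0| = 1/k^2.
1/k^2 < ε ⇔ k^2 > 1/ε ⇔ k > (1/ε)^{1/2}.
Take N = (1/ε)^{1/2}. Then k > N implies 1/k^2 < ε.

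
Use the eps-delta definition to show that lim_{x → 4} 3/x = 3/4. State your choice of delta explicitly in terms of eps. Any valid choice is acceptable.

Fix eps > 0. We seek delta > 0 such that 0 < |x − 4| < delta implies |3/x − (3/4)| < eps.
|3/x − (3/4)| = 3·|4 − x|/(4·|x|) = 3|x − 4|/(4|x|).
Require delta ≤ 2 so that |x| > 4 − 2 = 2, hence 4|x| > 8.
Then |3/x − (3/4)| < 3|x − 4|/8, which is < eps when |x − 4| < (8/3)eps.
Take delta = min(2, (8/3)eps). Then 0 < |x − 4| < delta gives both |x − 4| < 2 and |x − 4| < (8/3)eps, so |3/x − (3/4)| < eps.

delta = min(2, (8/3)eps)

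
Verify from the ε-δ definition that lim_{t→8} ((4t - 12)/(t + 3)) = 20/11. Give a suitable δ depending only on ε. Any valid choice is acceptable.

Suppose ε > 0. We want δ > 0 with 0 < |t − 8| < δ ⇒ |(4t - 12)/(t + 3) − (20/11)| < ε.
Combining over a common denominator, (4t - 12)/(t + 3) − (20/11) = [(4t - 12)·11 − 20·(t + 3)] / [11·(t + 3)] = 24(t − 8) / (11(t + 3)).
So |(4t - 12)/(t + 3) − (20/11)| = 24|t − 8| / (11·|t + 3|).
Require δ ≤ 11/2, so |t + 3| ≥ |11| − |t − 8| > 11 − 11/2 = 11/2.
Hence |(4t - 12)/(t + 3) − (20/11)| < 24|t − 8|/(11·(11/2)) = (48/121)|t − 8|, which is < ε once |t − 8| < (121/48)ε.
Take δ = min(11/2, (121/48)ε). Then 0 < |t − 8| < δ forces both bounds, so |(4t - 12)/(t + 3) − (20/11)| < ε.

δ = min(11/2, (121/48)ε)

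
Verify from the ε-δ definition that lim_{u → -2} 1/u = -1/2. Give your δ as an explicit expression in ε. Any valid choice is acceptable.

Fix ε > 0. We seek δ > 0 such that 0 < |u + 2| < δ implies |1/u + 1/2| < ε.
|1/u + 1/2| = |-2 − u|/(2·|u|) = |u + 2|/(2|u|).
Require δ ≤ 1 so that |u| > 2 − 1 = 1, hence 2|u| > 2.
Then |1/u + 1/2| < |u + 2|/2, which is < ε when |u + 2| < 2ε.
Take δ = min(1, 2ε). Then 0 < |u + 2| < δ gives both |u + 2| < 1 and |u + 2| < 2ε, so |1/u + 1/2| < ε.

δ = min(1, 2ε)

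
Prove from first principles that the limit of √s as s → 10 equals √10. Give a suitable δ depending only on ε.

δ = min(10, √10·ε)

Let ε > 0 be given. We want δ > 0 such that 0 < |s − 10| < δ implies |√s − √10| < ε.
Rationalise: √s − √10 = (s − 10)/(√s + √10), so |√s − √10| = |s − 10|/(√s + √10).
Restrict δ ≤ 10 so that |s − 10| < 10 forces s > 0, and then √s + √10 > √10.
Hence |√s − √10| < |s − 10|/√10, which is < ε once |s − 10| < √10·ε.
Take δ = min(10, √10·ε). If 0 < |s − 10| < δ then s > 0 and |√s − √10| < |s − 10|/√10 < ε.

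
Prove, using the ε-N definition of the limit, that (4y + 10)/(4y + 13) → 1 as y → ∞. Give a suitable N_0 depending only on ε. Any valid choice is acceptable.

N_0 = (3/4)/ε

Let ε > 0 be given. We seek N_0 > 0 such that y > N_0 implies |(4y + 10)/(4y + 13) − 1| < ε.
(4y + 10)/(4y + 13) − 1 = (4(4y + 10) − 4(4y + 13)) / (4(4y + 13)) = -12/(4(4y + 13)).
For y > 0 we have 4y + 13 > 4y, so |(4y + 10)/(4y + 13) − 1| = 12/(4(4y + 13)) < 12/(4·4y) = (3/4)/y.
Thus |(4y + 10)/(4y + 13) − 1| < ε whenever y > (3/4)/ε.
Take N_0 = (3/4)/ε. If y > N_0 then |(4y + 10)/(4y + 13) − 1| < (3/4)/y < ε.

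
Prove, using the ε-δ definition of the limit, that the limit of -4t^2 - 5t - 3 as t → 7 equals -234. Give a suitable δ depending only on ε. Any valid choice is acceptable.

Let ε > 0. We want δ > 0 such that 0 < |t − 7| < δ implies |(-4t^2 - 5t - 3) + 234| < ε.
(-4t^2 - 5t - 3) + 234 = -4t^2 - 5t + 231 = (t − 7)(-4t - 33).
So |(-4t^2 - 5t - 3) + 234| = |t − 7|·|-4t - 33|.
Assume first that |t − 7| < 1, so |t| < 8. Then |-4t - 33| ≤ 4·8 + 33 = 65.
Hence |(-4t^2 - 5t - 3) + 234| ≤ 65|t − 7| < ε provided |t − 7| < ε/65.
Choosing δ = min(1, ε/65) ensures both conditions, hence |(-4t^2 - 5t - 3) + 234| < ε.

δ = min(1, ε/65)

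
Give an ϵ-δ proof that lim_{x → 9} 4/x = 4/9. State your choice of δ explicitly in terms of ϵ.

δ = min(9/2, (81/8)ϵ)

Suppose ϵ > 0. We seek δ > 0 such that 0 < |x − 9| < δ implies |4/x − (4/9)| < ϵ.
|4/x − (4/9)| = 4·|9 − x|/(9·|x|) = 4|x − 9|/(9|x|).
Restrict δ ≤ 9/2. Then |x − 9| < 9/2 gives |x| > 9/2, so 9|x| > 81/2.
Then |4/x − (4/9)| < 4|x − 9|/(81/2), which is < ϵ when |x − 9| < (81/8)ϵ.
Take δ = min(9/2, (81/8)ϵ). Then 0 < |x − 9| < δ gives both |x − 9| < 9/2 and |x − 9| < (81/8)ϵ, so |4/x − (4/9)| < ϵ.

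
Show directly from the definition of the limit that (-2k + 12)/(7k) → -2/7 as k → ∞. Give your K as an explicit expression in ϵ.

K = (12/7)/ϵ

Fix ϵ > 0. For k ≥ 1, |(-2k + 12)/(7k) + 2/7| = |84|/(7(7k)) = 84/(7(7k)).
Since 7k ≥ 7k for k ≥ 1, this is ≤ 84/(7·7k) = (12/7)/k.
So |(-2k + 12)/(7k) + 2/7| < ϵ whenever k > (12/7)/ϵ.
Take K = (12/7)/ϵ. If k > K then |(-2k + 12)/(7k) + 2/7| ≤ (12/7)/k < ϵ.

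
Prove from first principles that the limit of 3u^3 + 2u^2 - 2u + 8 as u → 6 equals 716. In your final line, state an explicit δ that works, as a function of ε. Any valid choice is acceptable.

Fix ε > 0. We want δ > 0 such that 0 < |u − 6| < δ implies |(3u^3 + 2u^2 - 2u + 8) − 716| < ε.
(3u^3 + 2u^2 - 2u + 8) − 716 = 3u^3 + 2u^2 - 2u - 708 = (u − 6)(3u^2 + 20u + 118).
So |(3u^3 + 2u^2 - 2u + 8) − 716| = |u − 6|·|3u^2 + 20u + 118|.
Require δ ≤ 2. Then |u − 6| < 2 gives |u| < 8, and by the triangle inequality |3u^2 + 20u + 118| ≤ 3·8^2 + 20·8 + 118 = 470.
Hence |(3u^3 + 2u^2 - 2u + 8) − 716| ≤ 470|u − 6| < ε provided |u − 6| < ε/470.
Choosing δ = min(2, ε/470) ensures both conditions, hence |(3u^3 + 2u^2 - 2u + 8) − 716| < ε.

δ = min(2, ε/470)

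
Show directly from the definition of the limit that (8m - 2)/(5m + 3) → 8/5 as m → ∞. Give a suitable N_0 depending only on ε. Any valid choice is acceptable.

Let ε > 0 be given. For m ≥ 1, |(8m - 2)/(5m + 3) − (8/5)| = |-34|/(5(5m + 3)) = 34/(5(5m + 3)).
Since 5m + 3 ≥ 5m for m ≥ 1, this is ≤ 34/(5·5m) = (34/25)/m.
So |(8m - 2)/(5m + 3) − (8/5)| < ε whenever m > (34/25)/ε.
Take N_0 = (34/25)/ε. If m > N_0 then |(8m - 2)/(5m + 3) − (8/5)| ≤ (34/25)/m < ε.

N_0 = (34/25)/ε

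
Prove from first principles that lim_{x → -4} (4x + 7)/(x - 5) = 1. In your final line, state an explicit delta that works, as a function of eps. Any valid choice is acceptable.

delta = min(9/2, (3/2)eps)

Let eps > 0 be given. We want delta > 0 with 0 < |x + 4| < delta ⇒ |(4x + 7)/(x - 5) − 1| < eps.
Combining over a common denominator, (4x + 7)/(x - 5) − 1 = [(4x + 7)·(-9) − (-9)·(x - 5)] / [(-9)·(x - 5)] = -27(x + 4) / ((-9)(x - 5)).
So |(4x + 7)/(x - 5) − 1| = 27|x + 4| / (9·|x − 5|).
Restrict delta ≤ 9/2. Then |x + 4| < 9/2 gives |x − 5| = |(x + 4) + (-9)| ≥ 9 − 9/2 = 9/2.
Hence |(4x + 7)/(x - 5) − 1| < 27|x + 4|/(9·(9/2)) = (2/3)|x + 4|, which is < eps once |x + 4| < (3/2)eps.
Take delta = min(9/2, (3/2)eps). Then 0 < |x + 4| < delta forces both bounds, so |(4x + 7)/(x - 5) − 1| < eps.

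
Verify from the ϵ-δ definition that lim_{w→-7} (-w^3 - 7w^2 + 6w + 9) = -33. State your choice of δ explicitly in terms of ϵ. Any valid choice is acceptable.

δ = min(1, ϵ/70)

Fix ϵ > 0. We want δ > 0 such that 0 < |w + 7| < δ implies |(-w^3 - 7w^2 + 6w + 9) + 33| < ϵ.
(-w^3 - 7w^2 + 6w + 9) + 33 = -w^3 - 7w^2 + 6w + 42 = (w + 7)(-w^2 + 6).
So |(-w^3 - 7w^2 + 6w + 9) + 33| = |w + 7|·|-w^2 + 6|.
Assume first that |w + 7| < 1, so |w| < 8. Then |-w^2 + 6| ≤ 8^2 + 6 = 70.
Hence |(-w^3 - 7w^2 + 6w + 9) + 33| ≤ 70|w + 7| < ϵ provided |w + 7| < ϵ/70.
Choosing δ = min(1, ϵ/70) ensures both conditions, hence |(-w^3 - 7w^2 + 6w + 9) + 33| < ϵ.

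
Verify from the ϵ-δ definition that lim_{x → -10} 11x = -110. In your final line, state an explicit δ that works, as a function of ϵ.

δ = ϵ/11

Let ϵ > 0. We need δ > 0 so that 0 < |x + 10| < δ implies |(11x) + 110| < ϵ.
|(11x) + 110| = |11x + 110| = 11|x + 10|.
Thus it suffices that |x + 10| < ϵ/11.
Choosing δ = ϵ/11 gives |(11x) + 110| = 11|x + 10| < ϵ whenever |x + 10| < δ.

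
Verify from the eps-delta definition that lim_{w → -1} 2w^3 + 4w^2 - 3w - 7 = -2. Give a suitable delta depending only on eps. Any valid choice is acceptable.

delta = min(1, eps/17)

Fix eps > 0. We want delta > 0 such that 0 < |w + 1| < delta implies |(2w^3 + 4w^2 - 3w - 7) + 2| < eps.
(2w^3 + 4w^2 - 3w - 7) + 2 = 2w^3 + 4w^2 - 3w - 5 = (w + 1)(2w^2 + 2w - 5).
So |(2w^3 + 4w^2 - 3w - 7) + 2| = |w + 1|·|2w^2 + 2w - 5|.
Require delta ≤ 1. Then |w + 1| < 1 gives |w| < 2, and by the triangle inequality |2w^2 + 2w - 5| ≤ 2·2^2 + 2·2 + 5 = 17.
Hence |(2w^3 + 4w^2 - 3w - 7) + 2| ≤ 17|w + 1| < eps provided |w + 1| < eps/17.
Choosing delta = min(1, eps/17) ensures both conditions, hence |(2w^3 + 4w^2 - 3w - 7) + 2| < eps.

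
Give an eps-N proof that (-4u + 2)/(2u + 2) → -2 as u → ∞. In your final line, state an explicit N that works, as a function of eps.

N = 3/eps

Let eps > 0 be given. We seek N > 0 such that u > N implies |(-4u + 2)/(2u + 2) + 2| < eps.
(-4u + 2)/(2u + 2) + 2 = (2(-4u + 2) − (-4)(2u + 2)) / (2(2u + 2)) = 12/(2(2u + 2)).
For u > 0 we have 2u + 2 > 2u, so |(-4u + 2)/(2u + 2) + 2| = 12/(2(2u + 2)) < 12/(2·2u) = 3/u.
Thus |(-4u + 2)/(2u + 2) + 2| < eps whenever u > 3/eps.
Take N = 3/eps. If u > N then |(-4u + 2)/(2u + 2) + 2| < 3/u < eps.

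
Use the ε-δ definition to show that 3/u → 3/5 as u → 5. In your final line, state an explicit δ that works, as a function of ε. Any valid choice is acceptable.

Suppose ε > 0. We seek δ > 0 such that 0 < |u − 5| < δ implies |3/u − (3/5)| < ε.
|3/u − (3/5)| = 3·|5 − u|/(5·|u|) = 3|u − 5|/(5|u|).
Restrict δ ≤ 5/2. Then |u − 5| < 5/2 gives |u| > 5/2, so 5|u| > 25/2.
Then |3/u − (3/5)| < 3|u − 5|/(25/2), which is < ε when |u − 5| < (25/6)ε.
Take δ = min(5/2, (25/6)ε). Then 0 < |u − 5| < δ gives both |u − 5| < 5/2 and |u − 5| < (25/6)ε, so |3/u − (3/5)| < ε.

δ = min(5/2, (25/6)ε)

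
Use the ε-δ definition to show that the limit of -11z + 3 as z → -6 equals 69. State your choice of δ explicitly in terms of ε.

Let ε > 0. We need δ > 0 so that 0 < |z + 6| < δ implies |(-11z + 3) − 69| < ε.
Since (-11z + 3) − 69 = -11(z + 6), we have |(-11z + 3) − 69| = 11|z + 6|.
So 11|z + 6| < ε exactly when |z + 6| < ε/11.
Choosing δ = ε/11 gives |(-11z + 3) − 69| = 11|z + 6| < ε whenever |z + 6| < δ.

δ = ε/11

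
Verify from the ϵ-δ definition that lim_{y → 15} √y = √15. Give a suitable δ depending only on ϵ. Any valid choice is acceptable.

δ = min(15, √15·ϵ)

Let ϵ > 0 be given. We want δ > 0 such that 0 < |y − 15| < δ implies |√y − √15| < ϵ.
Rationalise: √y − √15 = (y − 15)/(√y + √15), so |√y − √15| = |y − 15|/(√y + √15).
Restrict δ ≤ 15 so that |y − 15| < 15 forces y > 0, and then √y + √15 > √15.
Hence |√y − √15| < |y − 15|/√15, which is < ϵ once |y − 15| < √15·ϵ.
Take δ = min(15, √15·ϵ). If 0 < |y − 15| < δ then y > 0 and |√y − √15| < |y − 15|/√15 < ϵ.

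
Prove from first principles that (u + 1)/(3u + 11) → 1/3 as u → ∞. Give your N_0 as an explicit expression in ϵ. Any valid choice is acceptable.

Fix ϵ > 0. We seek N_0 > 0 such that u > N_0 implies |(u + 1)/(3u + 11) − (1/3)| < ϵ.
(u + 1)/(3u + 11) − (1/3) = (3(u + 1) − (3u + 11)) / (3(3u + 11)) = -8/(3(3u + 11)).
For u > 0 we have 3u + 11 > 3u, so |(u + 1)/(3u + 11) − (1/3)| = 8/(3(3u + 11)) < 8/(3·3u) = (8/9)/u.
Thus |(u + 1)/(3u + 11) − (1/3)| < ϵ whenever u > (8/9)/ϵ.
Take N_0 = (8/9)/ϵ. If u > N_0 then |(u + 1)/(3u + 11) − (1/3)| < (8/9)/u < ϵ.

N_0 = (8/9)/ϵ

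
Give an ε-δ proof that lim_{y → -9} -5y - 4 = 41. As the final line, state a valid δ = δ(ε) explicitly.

δ = ε/5

Let ε > 0. We need δ > 0 so that 0 < |y + 9| < δ implies |(-5y - 4) − 41| < ε.
|(-5y - 4) − 41| = |-5y - 45| = 5|y + 9|.
Thus it suffices that |y + 9| < ε/5.
Choosing δ = ε/5 gives |(-5y - 4) − 41| = 5|y + 9| < ε whenever |y + 9| < δ.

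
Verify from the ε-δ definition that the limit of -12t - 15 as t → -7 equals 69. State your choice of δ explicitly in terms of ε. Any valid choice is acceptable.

δ = ε/12

Fix ε > 0. We need δ > 0 so that 0 < |t + 7| < δ implies |(-12t - 15) − 69| < ε.
|(-12t - 15) − 69| = |-12t - 84| = 12|t + 7|.
So 12|t + 7| < ε exactly when |t + 7| < ε/12.
Take δ = ε/12. If 0 < |t + 7| < δ then |(-12t - 15) − 69| = 12|t + 7| < 12·(ε/12) = ε.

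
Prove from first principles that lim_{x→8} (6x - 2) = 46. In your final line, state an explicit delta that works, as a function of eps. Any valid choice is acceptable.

delta = eps/6

Fix eps > 0. We need delta > 0 so that 0 < |x − 8| < delta implies |(6x - 2) − 46| < eps.
|(6x - 2) − 46| = |6x - 48| = 6|x − 8|.
Thus it suffices that |x − 8| < eps/6.
Take delta = eps/6. If 0 < |x − 8| < delta then |(6x - 2) − 46| = 6|x − 8| < 6·(eps/6) = eps.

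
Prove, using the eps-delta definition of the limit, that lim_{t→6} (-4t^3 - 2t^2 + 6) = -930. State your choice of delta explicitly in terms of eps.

delta = min(1, eps/534)

Suppose eps > 0. We want delta > 0 such that 0 < |t − 6| < delta implies |(-4t^3 - 2t^2 + 6) + 930| < eps.
(-4t^3 - 2t^2 + 6) + 930 = -4t^3 - 2t^2 + 936 = (t − 6)(-4t^2 - 26t - 156).
So |(-4t^3 - 2t^2 + 6) + 930| = |t − 6|·|-4t^2 - 26t - 156|.
Require delta ≤ 1. Then |t − 6| < 1 gives |t| < 7, and by the triangle inequality |-4t^2 - 26t - 156| ≤ 4·7^2 + 26·7 + 156 = 534.
Hence |(-4t^3 - 2t^2 + 6) + 930| ≤ 534|t − 6| < eps provided |t − 6| < eps/534.
Choosing delta = min(1, eps/534) ensures both conditions, hence |(-4t^3 - 2t^2 + 6) + 930| < eps.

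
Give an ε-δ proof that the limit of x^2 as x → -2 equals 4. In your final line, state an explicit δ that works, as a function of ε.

Suppose ε > 0. We seek δ > 0 with 0 < |x + 2| < δ ⇒ |x^2 − 4| < ε.
Factor: x^2 − 4 = (x + 2)(x - 2), so |x^2 − 4| = |x + 2|·|x - 2|.
Restrict δ ≤ 1. Then |x + 2| < 1 gives |x| < 3, so by the triangle inequality |x - 2| ≤ 3 + 2 = 5.
Hence |x^2 − 4| ≤ 5|x + 2|, which is < ε once |x + 2| < ε/5.
Take δ = min(1, ε/5). If 0 < |x + 2| < δ then both bounds hold and |x^2 − 4| ≤ 5|x + 2| < 5·(ε/5) = ε.

δ = min(1, ε/5)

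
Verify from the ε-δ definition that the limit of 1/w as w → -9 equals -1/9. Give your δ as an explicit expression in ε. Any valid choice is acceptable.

δ = min(9/2, (81/2)ε)

Let ε > 0 be given. We seek δ > 0 such that 0 < |w + 9| < δ implies |1/w + 1/9| < ε.
|1/w + 1/9| = |-9 − w|/(9·|w|) = |w + 9|/(9|w|).
Require δ ≤ 9/2 so that |w| > 9 − 9/2 = 9/2, hence 9|w| > 81/2.
Then |1/w + 1/9| < |w + 9|/(81/2), which is < ε when |w + 9| < (81/2)ε.
Take δ = min(9/2, (81/2)ε). Then 0 < |w + 9| < δ gives both |w + 9| < 9/2 and |w + 9| < (81/2)ε, so |1/w + 1/9| < ε.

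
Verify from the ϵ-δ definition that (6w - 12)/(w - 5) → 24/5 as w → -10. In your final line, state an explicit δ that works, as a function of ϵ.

Suppose ϵ > 0. We want δ > 0 with 0 < |w + 10| < δ ⇒ |(6w - 12)/(w - 5) − (24/5)| < ϵ.
Combining over a common denominator, (6w - 12)/(w - 5) − (24/5) = [(6w - 12)·(-15) − (-72)·(w - 5)] / [(-15)·(w - 5)] = -18(w + 10) / ((-15)(w - 5)).
So |(6w - 12)/(w - 5) − (24/5)| = 18|w + 10| / (15·|w − 5|).
Require δ ≤ 15/2, so |w − 5| ≥ |-15| − |w + 10| > 15 − 15/2 = 15/2.
Hence |(6w - 12)/(w - 5) − (24/5)| < 18|w + 10|/(15·(15/2)) = (4/25)|w + 10|, which is < ϵ once |w + 10| < (25/4)ϵ.
Take δ = min(15/2, (25/4)ϵ). Then 0 < |w + 10| < δ forces both bounds, so |(6w - 12)/(w - 5) − (24/5)| < ϵ.

δ = min(15/2, (25/4)ϵ)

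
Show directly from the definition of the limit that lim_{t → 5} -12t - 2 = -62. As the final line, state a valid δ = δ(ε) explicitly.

Suppose ε > 0. We need δ > 0 so that 0 < |t − 5| < δ implies |(-12t - 2) + 62| < ε.
Since (-12t - 2) + 62 = -12(t − 5), we have |(-12t - 2) + 62| = 12|t − 5|.
Thus it suffices that |t − 5| < ε/12.
Take δ = ε/12. If 0 < |t − 5| < δ then |(-12t - 2) + 62| = 12|t − 5| < 12·(ε/12) = ε.

δ = ε/12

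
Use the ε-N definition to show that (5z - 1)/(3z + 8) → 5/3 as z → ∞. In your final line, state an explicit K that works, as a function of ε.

K = (43/9)/ε

Let ε > 0. We seek K > 0 such that z > K implies |(5z - 1)/(3z + 8) − (5/3)| < ε.
(5z - 1)/(3z + 8) − (5/3) = (3(5z - 1) − 5(3z + 8)) / (3(3z + 8)) = -43/(3(3z + 8)).
For z > 0 we have 3z + 8 > 3z, so |(5z - 1)/(3z + 8) − (5/3)| = 43/(3(3z + 8)) < 43/(3·3z) = (43/9)/z.
Thus |(5z - 1)/(3z + 8) − (5/3)| < ε whenever z > (43/9)/ε.
Take K = (43/9)/ε. If z > K then |(5z - 1)/(3z + 8) − (5/3)| < (43/9)/z < ε.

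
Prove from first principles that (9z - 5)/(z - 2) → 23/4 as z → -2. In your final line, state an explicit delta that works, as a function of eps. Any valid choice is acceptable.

delta = min(2, (8/13)eps)

Fix eps > 0. We want delta > 0 with 0 < |z + 2| < delta ⇒ |(9z - 5)/(z - 2) − (23/4)| < eps.
Combining over a common denominator, (9z - 5)/(z - 2) − (23/4) = [(9z - 5)·(-4) − (-23)·(z - 2)] / [(-4)·(z - 2)] = -13(z + 2) / ((-4)(z - 2)).
So |(9z - 5)/(z - 2) − (23/4)| = 13|z + 2| / (4·|z − 2|).
Restrict delta ≤ 2. Then |z + 2| < 2 gives |z − 2| = |(z + 2) + (-4)| ≥ 4 − 2 = 2.
Hence |(9z - 5)/(z - 2) − (23/4)| < 13|z + 2|/(4·2) = (13/8)|z + 2|, which is < eps once |z + 2| < (8/13)eps.
Take delta = min(2, (8/13)eps). Then 0 < |z + 2| < delta forces both bounds, so |(9z - 5)/(z - 2) − (23/4)| < eps.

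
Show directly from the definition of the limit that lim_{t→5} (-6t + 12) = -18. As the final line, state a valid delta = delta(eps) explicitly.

Let eps > 0. We need delta > 0 so that 0 < |t − 5| < delta implies |(-6t + 12) + 18| < eps.
|(-6t + 12) + 18| = |-6t + 30| = 6|t − 5|.
So 6|t − 5| < eps exactly when |t − 5| < eps/6.
Take delta = eps/6. If 0 < |t − 5| < delta then |(-6t + 12) + 18| = 6|t − 5| < 6·(eps/6) = eps.

delta = eps/6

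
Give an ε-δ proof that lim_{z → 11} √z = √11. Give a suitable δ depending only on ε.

δ = min(11, √11·ε)

Suppose ε > 0. We want δ > 0 such that 0 < |z − 11| < δ implies |√z − √11| < ε.
Multiplying by the conjugate, |√z − √11| = |z − 11|/(√z + √11).
Restrict δ ≤ 11 so that |z − 11| < 11 forces z > 0, and then √z + √11 > √11.
Hence |√z − √11| < |z − 11|/√11, which is < ε once |z − 11| < √11·ε.
Take δ = min(11, √11·ε). If 0 < |z − 11| < δ then z > 0 and |√z − √11| < |z − 11|/√11 < ε.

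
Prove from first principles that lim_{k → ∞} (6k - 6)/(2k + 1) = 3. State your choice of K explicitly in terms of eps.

Let eps > 0. For k ≥ 1, |(6k - 6)/(2k + 1) − 3| = |-18|/(2(2k + 1)) = 18/(2(2k + 1)).
Since 2k + 1 ≥ 2k for k ≥ 1, this is ≤ 18/(2·2k) = (9/2)/k.
So |(6k - 6)/(2k + 1) − 3| < eps whenever k > (9/2)/eps.
Take K = (9/2)/eps. If k > K then |(6k - 6)/(2k + 1) − 3| ≤ (9/2)/k < eps.

K = (9/2)/eps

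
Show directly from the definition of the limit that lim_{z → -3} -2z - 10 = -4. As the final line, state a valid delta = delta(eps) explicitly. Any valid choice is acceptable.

Fix eps > 0. We need delta > 0 so that 0 < |z + 3| < delta implies |(-2z - 10) + 4| < eps.
|(-2z - 10) + 4| = |-2z - 6| = 2|z + 3|.
Thus it suffices that |z + 3| < eps/2.
Choosing delta = eps/2 gives |(-2z - 10) + 4| = 2|z + 3| < eps whenever |z + 3| < delta.

delta = eps/2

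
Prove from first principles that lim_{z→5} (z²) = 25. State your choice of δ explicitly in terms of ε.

Fix ε > 0. We seek δ > 0 with 0 < |z − 5| < δ ⇒ |z² − 25| < ε.
Factor: z² − 25 = (z − 5)(z + 5), so |z² − 25| = |z − 5|·|z + 5|.
Restrict δ ≤ 1. Then |z − 5| < 1 gives |z| < 6, so by the triangle inequality |z + 5| ≤ 6 + 5 = 11.
Hence |z² − 25| ≤ 11|z − 5|, which is < ε once |z − 5| < ε/11.
Take δ = min(1, ε/11). If 0 < |z − 5| < δ then both bounds hold and |z² − 25| ≤ 11|z − 5| < 11·(ε/11) = ε.

δ = min(1, ε/11)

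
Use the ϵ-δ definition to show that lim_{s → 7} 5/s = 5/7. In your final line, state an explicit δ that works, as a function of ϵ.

δ = min(7/2, (49/10)ϵ)

Suppose ϵ > 0. We seek δ > 0 such that 0 < |s − 7| < δ implies |5/s − (5/7)| < ϵ.
|5/s − (5/7)| = 5·|7 − s|/(7·|s|) = 5|s − 7|/(7|s|).
Require δ ≤ 7/2 so that |s| > 7 − 7/2 = 7/2, hence 7|s| > 49/2.
Then |5/s − (5/7)| < 5|s − 7|/(49/2), which is < ϵ when |s − 7| < (49/10)ϵ.
Take δ = min(7/2, (49/10)ϵ). Then 0 < |s − 7| < δ gives both |s − 7| < 7/2 and |s − 7| < (49/10)ϵ, so |5/s − (5/7)| < ϵ.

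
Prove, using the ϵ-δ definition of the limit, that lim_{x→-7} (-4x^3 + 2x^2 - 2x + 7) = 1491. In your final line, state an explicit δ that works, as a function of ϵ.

δ = min(1, ϵ/708)

Suppose ϵ > 0. We want δ > 0 such that 0 < |x + 7| < δ implies |(-4x^3 + 2x^2 - 2x + 7) − 1491| < ϵ.
(-4x^3 + 2x^2 - 2x + 7) − 1491 = -4x^3 + 2x^2 - 2x - 1484 = (x + 7)(-4x^2 + 30x - 212).
So |(-4x^3 + 2x^2 - 2x + 7) − 1491| = |x + 7|·|-4x^2 + 30x - 212|.
Assume first that |x + 7| < 1, so |x| < 8. Then |-4x^2 + 30x - 212| ≤ 4·8^2 + 30·8 + 212 = 708.
Hence |(-4x^3 + 2x^2 - 2x + 7) − 1491| ≤ 708|x + 7| < ϵ provided |x + 7| < ϵ/708.
Choosing δ = min(1, ϵ/708) ensures both conditions, hence |(-4x^3 + 2x^2 - 2x + 7) − 1491| < ϵ.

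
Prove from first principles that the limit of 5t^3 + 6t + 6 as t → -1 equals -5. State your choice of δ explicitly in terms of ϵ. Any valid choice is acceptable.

δ = min(2, ϵ/71)

Suppose ϵ > 0. We want δ > 0 such that 0 < |t + 1| < δ implies |(5t^3 + 6t + 6) + 5| < ϵ.
(5t^3 + 6t + 6) + 5 = 5t^3 + 6t + 11 = (t + 1)(5t^2 - 5t + 11).
So |(5t^3 + 6t + 6) + 5| = |t + 1|·|5t^2 - 5t + 11|.
Assume first that |t + 1| < 2, so |t| < 3. Then |5t^2 - 5t + 11| ≤ 5·3^2 + 5·3 + 11 = 71.
Hence |(5t^3 + 6t + 6) + 5| ≤ 71|t + 1| < ϵ provided |t + 1| < ϵ/71.
Choosing δ = min(2, ϵ/71) ensures both conditions, hence |(5t^3 + 6t + 6) + 5| < ϵ.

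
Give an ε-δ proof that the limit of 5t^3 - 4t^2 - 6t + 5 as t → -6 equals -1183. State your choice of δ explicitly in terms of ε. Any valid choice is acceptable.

δ = min(2, ε/790)

Let ε > 0 be given. We want δ > 0 such that 0 < |t + 6| < δ implies |(5t^3 - 4t^2 - 6t + 5) + 1183| < ε.
(5t^3 - 4t^2 - 6t + 5) + 1183 = 5t^3 - 4t^2 - 6t + 1188 = (t + 6)(5t^2 - 34t + 198).
So |(5t^3 - 4t^2 - 6t + 5) + 1183| = |t + 6|·|5t^2 - 34t + 198|.
Assume first that |t + 6| < 2, so |t| < 8. Then |5t^2 - 34t + 198| ≤ 5·8^2 + 34·8 + 198 = 790.
Hence |(5t^3 - 4t^2 - 6t + 5) + 1183| ≤ 790|t + 6| < ε provided |t + 6| < ε/790.
Choosing δ = min(2, ε/790) ensures both conditions, hence |(5t^3 - 4t^2 - 6t + 5) + 1183| < ε.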